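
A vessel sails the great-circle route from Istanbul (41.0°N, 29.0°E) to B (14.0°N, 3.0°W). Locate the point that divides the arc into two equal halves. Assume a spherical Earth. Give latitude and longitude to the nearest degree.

Write both endpoints as unit vectors p₁, p₂ with components (cos φ cos λ, cos φ sin λ, sin φ).
The central angle between the endpoints is δ = arccos(p₁·p₂) ≈ 0.677 rad (38.8°).
Interpolate at f = 1/2 with slerp weights a = sin((1−f)δ)/sin δ ≈ 0.530, b = sin(fδ)/sin δ ≈ 0.530.
p = a·p₁ + b·p₂ ≈ (0.863, 0.167, 0.476); φ = arcsin(p_z) ≈ 28.42°, λ = atan2(p_y, p_x) ≈ 10.95°.

≈ (28°N, 11°E)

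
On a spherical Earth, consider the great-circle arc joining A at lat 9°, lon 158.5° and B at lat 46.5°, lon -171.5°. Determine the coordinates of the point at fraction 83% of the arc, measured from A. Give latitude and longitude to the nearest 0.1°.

Write both endpoints as unit vectors p₁, p₂ with components (cos φ cos λ, cos φ sin λ, sin φ).
The central angle between the endpoints is δ = arccos(p₁·p₂) ≈ 0.792 rad (45.4°).
Interpolate at f = 0.83 with slerp weights a = sin((1−f)δ)/sin δ ≈ 0.189, b = sin(fδ)/sin δ ≈ 0.858.
p = a·p₁ + b·p₂ ≈ (-0.758, -0.019, 0.652); φ = arcsin(p_z) ≈ 40.71°, λ = atan2(p_y, p_x) ≈ -178.56°.

≈ lat 40.7°, lon -178.6°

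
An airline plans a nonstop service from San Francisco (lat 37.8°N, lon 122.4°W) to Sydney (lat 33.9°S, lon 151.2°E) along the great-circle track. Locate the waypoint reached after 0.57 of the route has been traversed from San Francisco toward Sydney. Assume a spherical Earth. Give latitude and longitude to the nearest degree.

≈ lat 3°S, lon 172°W

The haversine formula gives a central angle δ ≈ 1.876 rad (107.5°) between the endpoints.
Interpolate at f = 0.57 with slerp weights a = sin((1−f)δ)/sin δ ≈ 0.757, b = sin(fδ)/sin δ ≈ 0.919.
p = a·p₁ + b·p₂ ≈ (-0.989, -0.137, -0.049); φ = arcsin(p_z) ≈ -2.80°, λ = atan2(p_y, p_x) ≈ -172.09°.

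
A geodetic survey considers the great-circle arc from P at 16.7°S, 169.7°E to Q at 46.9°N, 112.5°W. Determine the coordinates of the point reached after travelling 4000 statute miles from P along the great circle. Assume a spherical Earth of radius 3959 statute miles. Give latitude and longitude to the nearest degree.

Convert each endpoint to a unit vector on the sphere (x = cos φ cos λ, y = cos φ sin λ, z = sin φ).
The central angle between the endpoints is δ = arccos(p₁·p₂) ≈ 1.642 rad (94.1°). The total great-circle distance is δ·R ≈ 1.642 × 3959 ≈ 6502 mi, so the target fraction is f = 4000/6502 ≈ 0.615.
Interpolate at f ≈ 0.615 with slerp weights a = sin((1−f)δ)/sin δ ≈ 0.592, b = sin(fδ)/sin δ ≈ 0.849.
p = a·p₁ + b·p₂ ≈ (-0.780, -0.435, 0.450); φ = arcsin(p_z) ≈ 26.73°, λ = atan2(p_y, p_x) ≈ -150.88°.

≈ 27°N, 151°W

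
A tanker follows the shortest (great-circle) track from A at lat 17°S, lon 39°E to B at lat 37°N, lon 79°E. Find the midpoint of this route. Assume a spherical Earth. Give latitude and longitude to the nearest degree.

Write both endpoints as unit vectors p₁, p₂ with components (cos φ cos λ, cos φ sin λ, sin φ).
The central angle between the endpoints is δ = arccos(p₁·p₂) ≈ 1.149 rad (65.9°).
Interpolate at f = 1/2 with slerp weights a = sin((1−f)δ)/sin δ ≈ 0.596, b = sin(fδ)/sin δ ≈ 0.596.
p = a·p₁ + b·p₂ ≈ (0.533, 0.825, 0.184); φ = arcsin(p_z) ≈ 10.62°, λ = atan2(p_y, p_x) ≈ 57.13°.

≈ lat 11°N, lon 57°E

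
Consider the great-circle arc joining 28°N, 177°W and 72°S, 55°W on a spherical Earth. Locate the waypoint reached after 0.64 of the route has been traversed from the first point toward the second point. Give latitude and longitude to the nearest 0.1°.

≈ 48.5°S, 148.0°W

Convert each endpoint to a unit vector on the sphere (x = cos φ cos λ, y = cos φ sin λ, z = sin φ).
The central angle between the endpoints is δ = arccos(p₁·p₂) ≈ 2.203 rad (126.2°).
Interpolate at f = 0.64 with slerp weights a = sin((1−f)δ)/sin δ ≈ 0.883, b = sin(fδ)/sin δ ≈ 1.224.
p = a·p₁ + b·p₂ ≈ (-0.562, -0.351, -0.749); φ = arcsin(p_z) ≈ -48.52°, λ = atan2(p_y, p_x) ≈ -148.04°.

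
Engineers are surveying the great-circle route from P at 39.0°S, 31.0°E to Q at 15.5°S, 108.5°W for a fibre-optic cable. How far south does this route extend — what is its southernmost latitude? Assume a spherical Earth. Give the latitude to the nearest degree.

The great circle lies in the plane with unit normal n̂ = (p₁ × p₂)/|p₁ × p₂|.
Here n̂_z ≈ -0.531; the vertex latitude is φ_max = arccos|n̂_z| ≈ 57.9°.
Check via Clairaut: cos φ_max = |cos φ₁| · sin C = cos(39.0°)·sin(136.9°) ≈ 0.531, again giving ≈ 57.9°.

≈ 58°S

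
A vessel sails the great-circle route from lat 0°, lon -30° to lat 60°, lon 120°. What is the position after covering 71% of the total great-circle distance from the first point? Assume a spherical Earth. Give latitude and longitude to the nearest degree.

The haversine formula gives a central angle δ ≈ 2.019 rad (115.7°) between the endpoints.
Interpolate at f = 0.71 with slerp weights a = sin((1−f)δ)/sin δ ≈ 0.613, b = sin(fδ)/sin δ ≈ 1.099.
p = a·p₁ + b·p₂ ≈ (0.256, 0.169, 0.952); φ = arcsin(p_z) ≈ 72.12°, λ = atan2(p_y, p_x) ≈ 33.47°.

≈ lat 72°, lon 33°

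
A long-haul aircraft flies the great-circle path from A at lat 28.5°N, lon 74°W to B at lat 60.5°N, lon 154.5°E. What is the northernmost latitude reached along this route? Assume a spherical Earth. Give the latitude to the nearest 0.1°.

≈ 70.9°N

The great circle lies in the plane with unit normal n̂ = (p₁ × p₂)/|p₁ × p₂|.
Here n̂_z ≈ -0.327; the vertex latitude is φ_max = arccos|n̂_z| ≈ 70.9°.
Check via Clairaut: cos φ_max = |cos φ₁| · sin C = cos(28.5°)·sin(21.8°) ≈ 0.327, again giving ≈ 70.9°.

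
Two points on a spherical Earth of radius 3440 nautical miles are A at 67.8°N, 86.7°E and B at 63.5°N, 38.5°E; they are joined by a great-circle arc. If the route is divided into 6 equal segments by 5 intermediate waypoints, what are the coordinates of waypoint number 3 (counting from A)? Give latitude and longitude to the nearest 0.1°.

≈ 67.5°N, 60.5°E

Write both endpoints as unit vectors p₁, p₂ with components (cos φ cos λ, cos φ sin λ, sin φ).
The central angle between the endpoints is δ = arccos(p₁·p₂) ≈ 0.345 rad (19.8°).
Interpolate at f = 3/6 with slerp weights a = sin((1−f)δ)/sin δ ≈ 0.508, b = sin(fδ)/sin δ ≈ 0.508.
p = a·p₁ + b·p₂ ≈ (0.188, 0.332, 0.924); φ = arcsin(p_z) ≈ 67.54°, λ = atan2(p_y, p_x) ≈ 60.47°.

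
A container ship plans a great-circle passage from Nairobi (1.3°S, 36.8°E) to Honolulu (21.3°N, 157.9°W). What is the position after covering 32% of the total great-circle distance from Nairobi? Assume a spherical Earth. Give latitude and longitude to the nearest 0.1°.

Write both endpoints as unit vectors p₁, p₂ with components (cos φ cos λ, cos φ sin λ, sin φ).
The central angle between the endpoints is δ = arccos(p₁·p₂) ≈ 2.712 rad (155.4°).
Interpolate at f = 0.32 with slerp weights a = sin((1−f)δ)/sin δ ≈ 2.313, b = sin(fδ)/sin δ ≈ 1.833.
p = a·p₁ + b·p₂ ≈ (0.269, 0.743, 0.613); φ = arcsin(p_z) ≈ 37.82°, λ = atan2(p_y, p_x) ≈ 70.06°.

≈ 37.8°N, 70.1°E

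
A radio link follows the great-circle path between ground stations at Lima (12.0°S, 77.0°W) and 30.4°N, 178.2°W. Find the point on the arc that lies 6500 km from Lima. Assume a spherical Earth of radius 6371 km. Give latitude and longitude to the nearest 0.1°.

≈ 16.8°N, 128.5°W

The haversine formula gives a central angle δ ≈ 1.843 rad (105.6°) between the endpoints. The total great-circle distance is δ·R ≈ 1.843 × 6371 ≈ 11743 km, so the target fraction is f = 6500/11743 ≈ 0.554.
Interpolate at f ≈ 0.554 with slerp weights a = sin((1−f)δ)/sin δ ≈ 0.761, b = sin(fδ)/sin δ ≈ 0.885.
p = a·p₁ + b·p₂ ≈ (-0.595, -0.750, 0.290); φ = arcsin(p_z) ≈ 16.83°, λ = atan2(p_y, p_x) ≈ -128.46°.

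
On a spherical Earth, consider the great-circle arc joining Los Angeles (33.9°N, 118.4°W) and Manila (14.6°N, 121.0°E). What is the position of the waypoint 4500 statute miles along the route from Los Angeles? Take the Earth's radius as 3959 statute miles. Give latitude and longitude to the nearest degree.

≈ 38°N, 158°E

Write both endpoints as unit vectors p₁, p₂ with components (cos φ cos λ, cos φ sin λ, sin φ).
The central angle between the endpoints is δ = arccos(p₁·p₂) ≈ 1.842 rad (105.6°). The total great-circle distance is δ·R ≈ 1.842 × 3959 ≈ 7294 mi, so the target fraction is f = 4500/7294 ≈ 0.617.
Interpolate at f ≈ 0.617 with slerp weights a = sin((1−f)δ)/sin δ ≈ 0.673, b = sin(fδ)/sin δ ≈ 0.942.
p = a·p₁ + b·p₂ ≈ (-0.735, 0.290, 0.613); φ = arcsin(p_z) ≈ 37.80°, λ = atan2(p_y, p_x) ≈ 158.50°.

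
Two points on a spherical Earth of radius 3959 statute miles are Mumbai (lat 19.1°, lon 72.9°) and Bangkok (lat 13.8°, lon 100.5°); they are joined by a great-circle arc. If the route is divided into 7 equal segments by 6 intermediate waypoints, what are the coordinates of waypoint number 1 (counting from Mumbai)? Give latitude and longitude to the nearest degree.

≈ lat 19°, lon 77°

Convert each endpoint to a unit vector on the sphere (x = cos φ cos λ, y = cos φ sin λ, z = sin φ).
The central angle between the endpoints is δ = arccos(p₁·p₂) ≈ 0.471 rad (27.0°).
Interpolate at f = 1/7 with slerp weights a = sin((1−f)δ)/sin δ ≈ 0.866, b = sin(fδ)/sin δ ≈ 0.148.
p = a·p₁ + b·p₂ ≈ (0.214, 0.923, 0.319); φ = arcsin(p_z) ≈ 18.58°, λ = atan2(p_y, p_x) ≈ 76.93°.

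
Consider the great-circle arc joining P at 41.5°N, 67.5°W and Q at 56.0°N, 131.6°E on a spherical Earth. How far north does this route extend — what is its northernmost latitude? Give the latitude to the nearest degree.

The great circle lies in the plane with unit normal n̂ = (p₁ × p₂)/|p₁ × p₂|.
Here n̂_z ≈ -0.139; the vertex latitude is φ_max = arccos|n̂_z| ≈ 82.0°.
Check via Clairaut: cos φ_max = |cos φ₁| · sin C = cos(41.5°)·sin(10.7°) ≈ 0.139, again giving ≈ 82.0°.

≈ 82°N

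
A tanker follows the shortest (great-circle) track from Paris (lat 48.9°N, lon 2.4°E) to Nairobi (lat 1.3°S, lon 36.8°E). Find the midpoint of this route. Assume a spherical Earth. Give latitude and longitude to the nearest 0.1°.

Write both endpoints as unit vectors p₁, p₂ with components (cos φ cos λ, cos φ sin λ, sin φ).
The central angle between the endpoints is δ = arccos(p₁·p₂) ≈ 1.018 rad (58.3°).
Interpolate at f = 1/2 with slerp weights a = sin((1−f)δ)/sin δ ≈ 0.573, b = sin(fδ)/sin δ ≈ 0.573.
p = a·p₁ + b·p₂ ≈ (0.834, 0.359, 0.418); φ = arcsin(p_z) ≈ 24.74°, λ = atan2(p_y, p_x) ≈ 23.26°.

≈ lat 24.7°N, lon 23.3°E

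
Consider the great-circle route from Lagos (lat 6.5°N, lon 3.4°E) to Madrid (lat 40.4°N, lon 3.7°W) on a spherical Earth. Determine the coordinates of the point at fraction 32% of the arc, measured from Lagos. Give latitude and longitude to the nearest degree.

Write both endpoints as unit vectors p₁, p₂ with components (cos φ cos λ, cos φ sin λ, sin φ).
The central angle between the endpoints is δ = arccos(p₁·p₂) ≈ 0.602 rad (34.5°).
Interpolate at f = 0.32 with slerp weights a = sin((1−f)δ)/sin δ ≈ 0.703, b = sin(fδ)/sin δ ≈ 0.338.
p = a·p₁ + b·p₂ ≈ (0.954, 0.025, 0.299); φ = arcsin(p_z) ≈ 17.38°, λ = atan2(p_y, p_x) ≈ 1.49°.

≈ lat 17°N, lon 1°E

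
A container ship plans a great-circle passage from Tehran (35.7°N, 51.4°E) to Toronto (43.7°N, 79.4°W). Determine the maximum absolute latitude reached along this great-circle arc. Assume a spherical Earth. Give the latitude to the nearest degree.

≈ 64°N

The great circle lies in the plane with unit normal n̂ = (p₁ × p₂)/|p₁ × p₂|.
Here n̂_z ≈ -0.445; the vertex latitude is φ_max = arccos|n̂_z| ≈ 63.6°.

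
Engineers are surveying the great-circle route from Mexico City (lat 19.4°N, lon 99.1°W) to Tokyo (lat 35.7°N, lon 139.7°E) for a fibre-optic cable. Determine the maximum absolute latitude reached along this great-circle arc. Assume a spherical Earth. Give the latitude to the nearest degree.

The great circle lies in the plane with unit normal n̂ = (p₁ × p₂)/|p₁ × p₂|.
Here n̂_z ≈ -0.669; the vertex latitude is φ_max = arccos|n̂_z| ≈ 48.0°.
Check via Clairaut: cos φ_max = |cos φ₁| · sin C = cos(19.4°)·sin(45.2°) ≈ 0.669, again giving ≈ 48.0°.

≈ 48°N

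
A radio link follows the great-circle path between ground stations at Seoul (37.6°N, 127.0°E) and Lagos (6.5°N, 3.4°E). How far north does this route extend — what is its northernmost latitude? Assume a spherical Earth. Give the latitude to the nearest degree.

The great circle lies in the plane with unit normal n̂ = (p₁ × p₂)/|p₁ × p₂|.
Here n̂_z ≈ -0.705; the vertex latitude is φ_max = arccos|n̂_z| ≈ 45.2°.

≈ 45°N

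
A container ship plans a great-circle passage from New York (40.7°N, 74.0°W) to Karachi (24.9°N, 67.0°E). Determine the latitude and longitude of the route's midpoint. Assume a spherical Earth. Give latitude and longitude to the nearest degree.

≈ 62°N, 11°E

Write both endpoints as unit vectors p₁, p₂ with components (cos φ cos λ, cos φ sin λ, sin φ).
The central angle between the endpoints is δ = arccos(p₁·p₂) ≈ 1.834 rad (105.1°).
Interpolate at f = 1/2 with slerp weights a = sin((1−f)δ)/sin δ ≈ 0.822, b = sin(fδ)/sin δ ≈ 0.822.
p = a·p₁ + b·p₂ ≈ (0.463, 0.087, 0.882); φ = arcsin(p_z) ≈ 61.89°, λ = atan2(p_y, p_x) ≈ 10.67°.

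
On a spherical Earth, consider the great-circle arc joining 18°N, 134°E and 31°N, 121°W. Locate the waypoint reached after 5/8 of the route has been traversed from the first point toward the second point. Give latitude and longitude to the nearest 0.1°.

Convert each endpoint to a unit vector on the sphere (x = cos φ cos λ, y = cos φ sin λ, z = sin φ).
The central angle between the endpoints is δ = arccos(p₁·p₂) ≈ 1.623 rad (93.0°).
Interpolate at f = 5/8 with slerp weights a = sin((1−f)δ)/sin δ ≈ 0.572, b = sin(fδ)/sin δ ≈ 0.850.
p = a·p₁ + b·p₂ ≈ (-0.753, -0.233, 0.615); φ = arcsin(p_z) ≈ 37.93°, λ = atan2(p_y, p_x) ≈ -162.81°.

≈ 37.9°N, 162.8°W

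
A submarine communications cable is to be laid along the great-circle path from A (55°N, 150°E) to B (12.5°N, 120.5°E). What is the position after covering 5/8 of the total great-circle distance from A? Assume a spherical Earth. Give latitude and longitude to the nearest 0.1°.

From cos δ = sin φ₁ sin φ₂ + cos φ₁ cos φ₂ cos Δλ, the central angle is δ ≈ 0.844 rad (48.3°).
Interpolate at f = 5/8 with slerp weights a = sin((1−f)δ)/sin δ ≈ 0.416, b = sin(fδ)/sin δ ≈ 0.674.
p = a·p₁ + b·p₂ ≈ (-0.541, 0.686, 0.487); φ = arcsin(p_z) ≈ 29.14°, λ = atan2(p_y, p_x) ≈ 128.24°.

≈ (29.1°N, 128.2°E)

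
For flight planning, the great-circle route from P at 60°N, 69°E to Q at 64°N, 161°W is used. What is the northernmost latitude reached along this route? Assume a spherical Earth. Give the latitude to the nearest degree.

≈ 77°N

The great circle lies in the plane with unit normal n̂ = (p₁ × p₂)/|p₁ × p₂|.
Here n̂_z ≈ +0.218; the vertex latitude is φ_max = arccos|n̂_z| ≈ 77.4°.
Check via Clairaut: cos φ_max = |cos φ₁| · sin C = cos(60.0°)·sin(25.8°) ≈ 0.218, again giving ≈ 77.4°.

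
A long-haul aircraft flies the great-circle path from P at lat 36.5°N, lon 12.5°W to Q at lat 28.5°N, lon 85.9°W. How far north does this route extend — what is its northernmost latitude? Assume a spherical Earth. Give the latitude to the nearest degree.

The great circle lies in the plane with unit normal n̂ = (p₁ × p₂)/|p₁ × p₂|.
Here n̂_z ≈ -0.774; the vertex latitude is φ_max = arccos|n̂_z| ≈ 39.2°.
Check via Clairaut: cos φ_max = |cos φ₁| · sin C = cos(36.5°)·sin(74.5°) ≈ 0.774, again giving ≈ 39.2°.

≈ 39°N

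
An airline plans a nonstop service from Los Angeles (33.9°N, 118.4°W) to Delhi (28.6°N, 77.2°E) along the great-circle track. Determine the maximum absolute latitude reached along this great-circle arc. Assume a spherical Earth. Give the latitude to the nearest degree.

≈ 77°N

The great circle lies in the plane with unit normal n̂ = (p₁ × p₂)/|p₁ × p₂|.
Here n̂_z ≈ -0.218; the vertex latitude is φ_max = arccos|n̂_z| ≈ 77.4°.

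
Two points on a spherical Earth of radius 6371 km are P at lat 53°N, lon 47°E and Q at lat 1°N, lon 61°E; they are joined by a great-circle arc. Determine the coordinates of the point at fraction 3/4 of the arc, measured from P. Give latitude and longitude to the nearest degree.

≈ lat 14°N, lon 59°E

The haversine formula gives a central angle δ ≈ 0.930 rad (53.3°) between the endpoints.
Interpolate at f = 3/4 with slerp weights a = sin((1−f)δ)/sin δ ≈ 0.287, b = sin(fδ)/sin δ ≈ 0.801.
p = a·p₁ + b·p₂ ≈ (0.506, 0.827, 0.244); φ = arcsin(p_z) ≈ 14.10°, λ = atan2(p_y, p_x) ≈ 58.53°.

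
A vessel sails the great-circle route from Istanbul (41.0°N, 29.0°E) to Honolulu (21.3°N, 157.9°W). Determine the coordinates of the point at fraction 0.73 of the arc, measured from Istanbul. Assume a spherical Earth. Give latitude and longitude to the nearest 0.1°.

≈ (52.7°N, 163.0°W)

Convert each endpoint to a unit vector on the sphere (x = cos φ cos λ, y = cos φ sin λ, z = sin φ).
The central angle between the endpoints is δ = arccos(p₁·p₂) ≈ 2.049 rad (117.4°).
Interpolate at f = 0.73 with slerp weights a = sin((1−f)δ)/sin δ ≈ 0.592, b = sin(fδ)/sin δ ≈ 1.123.
p = a·p₁ + b·p₂ ≈ (-0.579, -0.177, 0.796); φ = arcsin(p_z) ≈ 52.75°, λ = atan2(p_y, p_x) ≈ -162.98°.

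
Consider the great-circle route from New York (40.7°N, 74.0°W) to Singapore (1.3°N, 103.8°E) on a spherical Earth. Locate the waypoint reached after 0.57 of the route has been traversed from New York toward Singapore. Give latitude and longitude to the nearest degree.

Convert each endpoint to a unit vector on the sphere (x = cos φ cos λ, y = cos φ sin λ, z = sin φ).
The central angle between the endpoints is δ = arccos(p₁·p₂) ≈ 2.408 rad (138.0°).
Interpolate at f = 0.57 with slerp weights a = sin((1−f)δ)/sin δ ≈ 1.284, b = sin(fδ)/sin δ ≈ 1.464.
p = a·p₁ + b·p₂ ≈ (-0.081, 0.485, 0.871); φ = arcsin(p_z) ≈ 60.52°, λ = atan2(p_y, p_x) ≈ 99.44°.

≈ 61°N, 99°E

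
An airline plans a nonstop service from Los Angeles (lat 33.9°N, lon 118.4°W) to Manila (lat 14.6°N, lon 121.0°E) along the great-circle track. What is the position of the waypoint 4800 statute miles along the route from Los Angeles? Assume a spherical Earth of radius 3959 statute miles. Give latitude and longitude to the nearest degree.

≈ lat 36°N, lon 154°E

The haversine formula gives a central angle δ ≈ 1.842 rad (105.6°) between the endpoints. The total great-circle distance is δ·R ≈ 1.842 × 3959 ≈ 7294 mi, so the target fraction is f = 4800/7294 ≈ 0.658.
Interpolate at f ≈ 0.658 with slerp weights a = sin((1−f)δ)/sin δ ≈ 0.612, b = sin(fδ)/sin δ ≈ 0.972.
p = a·p₁ + b·p₂ ≈ (-0.726, 0.360, 0.586); φ = arcsin(p_z) ≈ 35.88°, λ = atan2(p_y, p_x) ≈ 153.63°.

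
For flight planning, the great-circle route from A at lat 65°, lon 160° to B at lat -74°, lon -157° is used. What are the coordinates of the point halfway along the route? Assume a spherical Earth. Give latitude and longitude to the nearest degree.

≈ lat -5°, lon 177°

The haversine formula gives a central angle δ ≈ 2.475 rad (141.8°) between the endpoints.
Interpolate at f = 1/2 with slerp weights a = sin((1−f)δ)/sin δ ≈ 1.529, b = sin(fδ)/sin δ ≈ 1.529.
p = a·p₁ + b·p₂ ≈ (-0.995, 0.056, -0.084); φ = arcsin(p_z) ≈ -4.82°, λ = atan2(p_y, p_x) ≈ 176.76°.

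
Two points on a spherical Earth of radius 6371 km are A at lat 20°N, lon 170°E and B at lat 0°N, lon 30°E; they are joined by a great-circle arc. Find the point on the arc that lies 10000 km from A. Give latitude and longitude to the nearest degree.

The haversine formula gives a central angle δ ≈ 2.374 rad (136.0°) between the endpoints. The total great-circle distance is δ·R ≈ 2.374 × 6371 ≈ 15127 km, so the target fraction is f = 10000/15127 ≈ 0.661.
Interpolate at f ≈ 0.661 with slerp weights a = sin((1−f)δ)/sin δ ≈ 1.038, b = sin(fδ)/sin δ ≈ 1.441.
p = a·p₁ + b·p₂ ≈ (0.287, 0.890, 0.355); φ = arcsin(p_z) ≈ 20.80°, λ = atan2(p_y, p_x) ≈ 72.13°.

≈ lat 21°N, lon 72°E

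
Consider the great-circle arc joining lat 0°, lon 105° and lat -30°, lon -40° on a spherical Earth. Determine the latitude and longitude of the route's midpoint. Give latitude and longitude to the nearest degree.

≈ lat -41°, lon 45°

Convert each endpoint to a unit vector on the sphere (x = cos φ cos λ, y = cos φ sin λ, z = sin φ).
The central angle between the endpoints is δ = arccos(p₁·p₂) ≈ 2.359 rad (135.2°).
Interpolate at f = 1/2 with slerp weights a = sin((1−f)δ)/sin δ ≈ 1.312, b = sin(fδ)/sin δ ≈ 1.312.
p = a·p₁ + b·p₂ ≈ (0.531, 0.537, -0.656); φ = arcsin(p_z) ≈ -40.98°, λ = atan2(p_y, p_x) ≈ 45.33°.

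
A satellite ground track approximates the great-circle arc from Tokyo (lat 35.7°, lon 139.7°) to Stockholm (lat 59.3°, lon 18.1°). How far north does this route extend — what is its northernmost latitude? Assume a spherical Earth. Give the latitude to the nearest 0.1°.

≈ 68.4°

The great circle lies in the plane with unit normal n̂ = (p₁ × p₂)/|p₁ × p₂|.
Here n̂_z ≈ -0.368; the vertex latitude is φ_max = arccos|n̂_z| ≈ 68.4°.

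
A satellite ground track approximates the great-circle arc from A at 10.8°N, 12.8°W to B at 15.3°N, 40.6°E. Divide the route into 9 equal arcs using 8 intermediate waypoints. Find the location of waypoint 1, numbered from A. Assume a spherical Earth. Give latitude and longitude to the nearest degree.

Write both endpoints as unit vectors p₁, p₂ with components (cos φ cos λ, cos φ sin λ, sin φ).
The central angle between the endpoints is δ = arccos(p₁·p₂) ≈ 0.909 rad (52.1°).
Interpolate at f = 1/9 with slerp weights a = sin((1−f)δ)/sin δ ≈ 0.916, b = sin(fδ)/sin δ ≈ 0.128.
p = a·p₁ + b·p₂ ≈ (0.971, -0.119, 0.205); φ = arcsin(p_z) ≈ 11.86°, λ = atan2(p_y, p_x) ≈ -7.00°.

≈ 12°N, 7°W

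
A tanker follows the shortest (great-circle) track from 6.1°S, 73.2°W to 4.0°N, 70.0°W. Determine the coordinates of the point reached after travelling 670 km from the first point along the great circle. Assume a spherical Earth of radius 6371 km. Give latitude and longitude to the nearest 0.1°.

Convert each endpoint to a unit vector on the sphere (x = cos φ cos λ, y = cos φ sin λ, z = sin φ).
The central angle between the endpoints is δ = arccos(p₁·p₂) ≈ 0.185 rad (10.6°). The total great-circle distance is δ·R ≈ 0.185 × 6371 ≈ 1178 km, so the target fraction is f = 670/1178 ≈ 0.569.
Interpolate at f ≈ 0.569 with slerp weights a = sin((1−f)δ)/sin δ ≈ 0.433, b = sin(fδ)/sin δ ≈ 0.571.
p = a·p₁ + b·p₂ ≈ (0.319, -0.948, -0.006); φ = arcsin(p_z) ≈ -0.36°, λ = atan2(p_y, p_x) ≈ -71.38°.

≈ 0.4°S, 71.4°W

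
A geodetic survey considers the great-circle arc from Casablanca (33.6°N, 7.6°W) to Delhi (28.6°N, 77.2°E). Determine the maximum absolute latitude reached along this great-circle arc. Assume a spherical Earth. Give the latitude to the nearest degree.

≈ 39°N

The great circle lies in the plane with unit normal n̂ = (p₁ × p₂)/|p₁ × p₂|.
Here n̂_z ≈ +0.772; the vertex latitude is φ_max = arccos|n̂_z| ≈ 39.5°.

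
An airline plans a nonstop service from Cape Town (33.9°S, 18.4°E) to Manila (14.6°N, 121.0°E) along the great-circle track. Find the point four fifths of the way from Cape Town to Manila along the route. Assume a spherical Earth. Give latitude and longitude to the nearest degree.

Convert each endpoint to a unit vector on the sphere (x = cos φ cos λ, y = cos φ sin λ, z = sin φ).
The central angle between the endpoints is δ = arccos(p₁·p₂) ≈ 1.892 rad (108.4°).
Interpolate at f = 4/5 with slerp weights a = sin((1−f)δ)/sin δ ≈ 0.389, b = sin(fδ)/sin δ ≈ 1.052.
p = a·p₁ + b·p₂ ≈ (-0.218, 0.975, 0.048); φ = arcsin(p_z) ≈ 2.75°, λ = atan2(p_y, p_x) ≈ 102.59°.

≈ 3°N, 103°E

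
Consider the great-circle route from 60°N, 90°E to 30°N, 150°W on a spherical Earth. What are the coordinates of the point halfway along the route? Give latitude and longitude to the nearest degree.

≈ 61°N, 175°E

From cos δ = sin φ₁ sin φ₂ + cos φ₁ cos φ₂ cos Δλ, the central angle is δ ≈ 1.353 rad (77.5°).
Interpolate at f = 1/2 with slerp weights a = sin((1−f)δ)/sin δ ≈ 0.641, b = sin(fδ)/sin δ ≈ 0.641.
p = a·p₁ + b·p₂ ≈ (-0.481, 0.043, 0.876); φ = arcsin(p_z) ≈ 61.14°, λ = atan2(p_y, p_x) ≈ 174.90°.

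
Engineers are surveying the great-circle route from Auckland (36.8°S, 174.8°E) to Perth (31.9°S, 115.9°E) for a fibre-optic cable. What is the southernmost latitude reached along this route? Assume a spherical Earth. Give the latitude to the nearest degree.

≈ 39°S

The great circle lies in the plane with unit normal n̂ = (p₁ × p₂)/|p₁ × p₂|.
Here n̂_z ≈ -0.782; the vertex latitude is φ_max = arccos|n̂_z| ≈ 38.6°.
Check via Clairaut: cos φ_max = |cos φ₁| · sin C = cos(36.8°)·sin(102.4°) ≈ 0.782, again giving ≈ 38.6°.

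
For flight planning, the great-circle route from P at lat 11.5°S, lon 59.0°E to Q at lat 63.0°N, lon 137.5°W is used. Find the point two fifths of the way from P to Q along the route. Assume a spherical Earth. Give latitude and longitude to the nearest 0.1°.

The haversine formula gives a central angle δ ≈ 2.220 rad (127.2°) between the endpoints.
Interpolate at f = 2/5 with slerp weights a = sin((1−f)δ)/sin δ ≈ 1.219, b = sin(fδ)/sin δ ≈ 0.973.
p = a·p₁ + b·p₂ ≈ (0.290, 0.726, 0.624); φ = arcsin(p_z) ≈ 38.63°, λ = atan2(p_y, p_x) ≈ 68.25°.

≈ lat 38.6°N, lon 68.2°E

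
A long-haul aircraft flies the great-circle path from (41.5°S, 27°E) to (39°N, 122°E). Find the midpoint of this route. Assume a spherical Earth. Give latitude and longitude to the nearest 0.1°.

≈ (1.8°S, 75.7°E)

From cos δ = sin φ₁ sin φ₂ + cos φ₁ cos φ₂ cos Δλ, the central angle is δ ≈ 2.058 rad (117.9°).
Interpolate at f = 1/2 with slerp weights a = sin((1−f)δ)/sin δ ≈ 0.969, b = sin(fδ)/sin δ ≈ 0.969.
p = a·p₁ + b·p₂ ≈ (0.248, 0.968, -0.032); φ = arcsin(p_z) ≈ -1.85°, λ = atan2(p_y, p_x) ≈ 75.65°.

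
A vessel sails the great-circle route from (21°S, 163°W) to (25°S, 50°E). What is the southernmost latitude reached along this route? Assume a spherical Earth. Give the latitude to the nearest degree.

The great circle lies in the plane with unit normal n̂ = (p₁ × p₂)/|p₁ × p₂|.
Here n̂_z ≈ -0.555; the vertex latitude is φ_max = arccos|n̂_z| ≈ 56.3°.

≈ 56°S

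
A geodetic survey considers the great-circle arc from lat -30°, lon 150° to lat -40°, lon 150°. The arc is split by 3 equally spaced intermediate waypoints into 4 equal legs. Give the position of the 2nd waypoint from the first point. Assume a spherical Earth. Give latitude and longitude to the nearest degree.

Convert each endpoint to a unit vector on the sphere (x = cos φ cos λ, y = cos φ sin λ, z = sin φ).
The central angle between the endpoints is δ = arccos(p₁·p₂) ≈ 0.175 rad (10.0°).
Interpolate at f = 2/4 with slerp weights a = sin((1−f)δ)/sin δ ≈ 0.502, b = sin(fδ)/sin δ ≈ 0.502.
p = a·p₁ + b·p₂ ≈ (-0.709, 0.410, -0.574); φ = arcsin(p_z) ≈ -35.00°, λ = atan2(p_y, p_x) ≈ 150.00°.

≈ lat -35°, lon 150°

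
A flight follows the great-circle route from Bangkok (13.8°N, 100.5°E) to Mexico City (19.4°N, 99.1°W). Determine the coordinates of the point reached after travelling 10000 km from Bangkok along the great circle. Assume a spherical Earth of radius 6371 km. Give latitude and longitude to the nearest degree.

The haversine formula gives a central angle δ ≈ 2.471 rad (141.6°) between the endpoints. The total great-circle distance is δ·R ≈ 2.471 × 6371 ≈ 15745 km, so the target fraction is f = 10000/15745 ≈ 0.635.
Interpolate at f ≈ 0.635 with slerp weights a = sin((1−f)δ)/sin δ ≈ 1.263, b = sin(fδ)/sin δ ≈ 1.610.
p = a·p₁ + b·p₂ ≈ (-0.464, -0.294, 0.836); φ = arcsin(p_z) ≈ 56.72°, λ = atan2(p_y, p_x) ≈ -147.66°.

≈ 57°N, 148°W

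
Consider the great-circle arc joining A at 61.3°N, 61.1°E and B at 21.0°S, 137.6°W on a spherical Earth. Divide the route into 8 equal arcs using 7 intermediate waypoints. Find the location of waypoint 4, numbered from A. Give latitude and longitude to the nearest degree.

From cos δ = sin φ₁ sin φ₂ + cos φ₁ cos φ₂ cos Δλ, the central angle is δ ≈ 2.402 rad (137.6°).
Interpolate at f = 4/8 with slerp weights a = sin((1−f)δ)/sin δ ≈ 1.384, b = sin(fδ)/sin δ ≈ 1.384.
p = a·p₁ + b·p₂ ≈ (-0.633, -0.289, 0.718); φ = arcsin(p_z) ≈ 45.89°, λ = atan2(p_y, p_x) ≈ -155.43°.

≈ 46°N, 155°W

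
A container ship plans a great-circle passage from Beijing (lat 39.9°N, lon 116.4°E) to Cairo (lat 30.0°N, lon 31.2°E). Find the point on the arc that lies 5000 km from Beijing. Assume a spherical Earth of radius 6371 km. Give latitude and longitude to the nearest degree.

≈ lat 41°N, lon 56°E

Convert each endpoint to a unit vector on the sphere (x = cos φ cos λ, y = cos φ sin λ, z = sin φ).
The central angle between the endpoints is δ = arccos(p₁·p₂) ≈ 1.185 rad (67.9°). The total great-circle distance is δ·R ≈ 1.185 × 6371 ≈ 7549 km, so the target fraction is f = 5000/7549 ≈ 0.662.
Interpolate at f ≈ 0.662 with slerp weights a = sin((1−f)δ)/sin δ ≈ 0.420, b = sin(fδ)/sin δ ≈ 0.763.
p = a·p₁ + b·p₂ ≈ (0.422, 0.631, 0.651); φ = arcsin(p_z) ≈ 40.62°, λ = atan2(p_y, p_x) ≈ 56.26°.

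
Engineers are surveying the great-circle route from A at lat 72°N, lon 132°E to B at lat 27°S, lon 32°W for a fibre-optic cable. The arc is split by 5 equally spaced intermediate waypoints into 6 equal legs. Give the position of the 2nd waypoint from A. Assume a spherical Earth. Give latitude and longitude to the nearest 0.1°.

Write both endpoints as unit vectors p₁, p₂ with components (cos φ cos λ, cos φ sin λ, sin φ).
The central angle between the endpoints is δ = arccos(p₁·p₂) ≈ 2.341 rad (134.1°).
Interpolate at f = 2/6 with slerp weights a = sin((1−f)δ)/sin δ ≈ 1.393, b = sin(fδ)/sin δ ≈ 0.980.
p = a·p₁ + b·p₂ ≈ (0.453, -0.143, 0.880); φ = arcsin(p_z) ≈ 61.66°, λ = atan2(p_y, p_x) ≈ -17.52°.

≈ lat 61.7°N, lon 17.5°W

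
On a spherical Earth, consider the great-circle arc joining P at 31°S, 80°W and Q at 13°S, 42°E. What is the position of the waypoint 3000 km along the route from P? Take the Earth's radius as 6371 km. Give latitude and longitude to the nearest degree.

≈ 40°S, 49°W

From cos δ = sin φ₁ sin φ₂ + cos φ₁ cos φ₂ cos Δλ, the central angle is δ ≈ 1.904 rad (109.1°). The total great-circle distance is δ·R ≈ 1.904 × 6371 ≈ 12128 km, so the target fraction is f = 3000/12128 ≈ 0.247.
Interpolate at f ≈ 0.247 with slerp weights a = sin((1−f)δ)/sin δ ≈ 1.048, b = sin(fδ)/sin δ ≈ 0.480.
p = a·p₁ + b·p₂ ≈ (0.504, -0.572, -0.648); φ = arcsin(p_z) ≈ -40.37°, λ = atan2(p_y, p_x) ≈ -48.63°.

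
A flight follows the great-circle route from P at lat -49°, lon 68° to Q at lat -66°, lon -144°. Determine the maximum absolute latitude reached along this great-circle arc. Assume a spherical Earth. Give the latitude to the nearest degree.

The great circle lies in the plane with unit normal n̂ = (p₁ × p₂)/|p₁ × p₂|.
Here n̂_z ≈ +0.160; the vertex latitude is φ_max = arccos|n̂_z| ≈ 80.8°.
Check via Clairaut: cos φ_max = |cos φ₁| · sin C = cos(49.0°)·sin(165.9°) ≈ 0.160, again giving ≈ 80.8°.

≈ -81°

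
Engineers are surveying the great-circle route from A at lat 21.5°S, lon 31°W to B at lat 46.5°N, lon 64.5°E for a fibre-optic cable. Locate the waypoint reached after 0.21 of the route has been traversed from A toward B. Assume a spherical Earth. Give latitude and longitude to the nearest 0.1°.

Write both endpoints as unit vectors p₁, p₂ with components (cos φ cos λ, cos φ sin λ, sin φ).
The central angle between the endpoints is δ = arccos(p₁·p₂) ≈ 1.904 rad (109.1°).
Interpolate at f = 0.21 with slerp weights a = sin((1−f)δ)/sin δ ≈ 1.056, b = sin(fδ)/sin δ ≈ 0.412.
p = a·p₁ + b·p₂ ≈ (0.964, -0.250, -0.088); φ = arcsin(p_z) ≈ -5.06°, λ = atan2(p_y, p_x) ≈ -14.54°.

≈ lat 5.1°S, lon 14.5°W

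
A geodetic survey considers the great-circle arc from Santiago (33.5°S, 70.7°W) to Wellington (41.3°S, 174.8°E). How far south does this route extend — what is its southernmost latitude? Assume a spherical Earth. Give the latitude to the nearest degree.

≈ 55°S

The great circle lies in the plane with unit normal n̂ = (p₁ × p₂)/|p₁ × p₂|.
Here n̂_z ≈ -0.573; the vertex latitude is φ_max = arccos|n̂_z| ≈ 55.0°.
Check via Clairaut: cos φ_max = |cos φ₁| · sin C = cos(33.5°)·sin(136.6°) ≈ 0.573, again giving ≈ 55.0°.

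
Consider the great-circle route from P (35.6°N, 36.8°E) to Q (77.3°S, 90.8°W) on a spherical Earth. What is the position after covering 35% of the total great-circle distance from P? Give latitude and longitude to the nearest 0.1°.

Convert each endpoint to a unit vector on the sphere (x = cos φ cos λ, y = cos φ sin λ, z = sin φ).
The central angle between the endpoints is δ = arccos(p₁·p₂) ≈ 2.314 rad (132.6°).
Interpolate at f = 0.35 with slerp weights a = sin((1−f)δ)/sin δ ≈ 1.356, b = sin(fδ)/sin δ ≈ 0.984.
p = a·p₁ + b·p₂ ≈ (0.880, 0.444, -0.171); φ = arcsin(p_z) ≈ -9.84°, λ = atan2(p_y, p_x) ≈ 26.78°.

≈ (9.8°S, 26.8°E)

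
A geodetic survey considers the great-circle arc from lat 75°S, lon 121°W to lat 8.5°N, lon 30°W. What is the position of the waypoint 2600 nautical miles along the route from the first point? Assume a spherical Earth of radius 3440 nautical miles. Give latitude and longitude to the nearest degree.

Convert each endpoint to a unit vector on the sphere (x = cos φ cos λ, y = cos φ sin λ, z = sin φ).
The central angle between the endpoints is δ = arccos(p₁·p₂) ≈ 1.719 rad (98.5°). The total great-circle distance is δ·R ≈ 1.719 × 3440 ≈ 5912 nmi, so the target fraction is f = 2600/5912 ≈ 0.440.
Interpolate at f ≈ 0.440 with slerp weights a = sin((1−f)δ)/sin δ ≈ 0.830, b = sin(fδ)/sin δ ≈ 0.693.
p = a·p₁ + b·p₂ ≈ (0.483, -0.527, -0.699); φ = arcsin(p_z) ≈ -44.35°, λ = atan2(p_y, p_x) ≈ -47.48°.

≈ lat 44°S, lon 47°W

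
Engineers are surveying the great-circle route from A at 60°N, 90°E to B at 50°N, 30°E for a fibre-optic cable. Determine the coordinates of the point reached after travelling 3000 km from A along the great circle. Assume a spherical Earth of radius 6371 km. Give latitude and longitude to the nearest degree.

≈ 54°N, 40°E

Convert each endpoint to a unit vector on the sphere (x = cos φ cos λ, y = cos φ sin λ, z = sin φ).
The central angle between the endpoints is δ = arccos(p₁·p₂) ≈ 0.602 rad (34.5°). The total great-circle distance is δ·R ≈ 0.602 × 6371 ≈ 3836 km, so the target fraction is f = 3000/3836 ≈ 0.782.
Interpolate at f ≈ 0.782 with slerp weights a = sin((1−f)δ)/sin δ ≈ 0.231, b = sin(fδ)/sin δ ≈ 0.801.
p = a·p₁ + b·p₂ ≈ (0.446, 0.373, 0.814); φ = arcsin(p_z) ≈ 54.46°, λ = atan2(p_y, p_x) ≈ 39.91°.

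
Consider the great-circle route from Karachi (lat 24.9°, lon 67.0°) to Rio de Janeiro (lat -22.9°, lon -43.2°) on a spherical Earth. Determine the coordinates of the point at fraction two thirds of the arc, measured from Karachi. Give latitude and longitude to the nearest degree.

≈ lat -7°, lon -6°

Write both endpoints as unit vectors p₁, p₂ with components (cos φ cos λ, cos φ sin λ, sin φ).
The central angle between the endpoints is δ = arccos(p₁·p₂) ≈ 2.040 rad (116.9°).
Interpolate at f = 2/3 with slerp weights a = sin((1−f)δ)/sin δ ≈ 0.705, b = sin(fδ)/sin δ ≈ 1.096.
p = a·p₁ + b·p₂ ≈ (0.986, -0.103, -0.130); φ = arcsin(p_z) ≈ -7.46°, λ = atan2(p_y, p_x) ≈ -5.95°.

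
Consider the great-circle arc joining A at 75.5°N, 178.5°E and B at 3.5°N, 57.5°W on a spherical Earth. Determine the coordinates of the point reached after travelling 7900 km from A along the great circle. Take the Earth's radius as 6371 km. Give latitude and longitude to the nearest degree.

Convert each endpoint to a unit vector on the sphere (x = cos φ cos λ, y = cos φ sin λ, z = sin φ).
The central angle between the endpoints is δ = arccos(p₁·p₂) ≈ 1.652 rad (94.6°). The total great-circle distance is δ·R ≈ 1.652 × 6371 ≈ 10522 km, so the target fraction is f = 7900/10522 ≈ 0.751.
Interpolate at f ≈ 0.751 with slerp weights a = sin((1−f)δ)/sin δ ≈ 0.401, b = sin(fδ)/sin δ ≈ 0.949.
p = a·p₁ + b·p₂ ≈ (0.408, -0.796, 0.446); φ = arcsin(p_z) ≈ 26.52°, λ = atan2(p_y, p_x) ≈ -62.84°.

≈ 27°N, 63°W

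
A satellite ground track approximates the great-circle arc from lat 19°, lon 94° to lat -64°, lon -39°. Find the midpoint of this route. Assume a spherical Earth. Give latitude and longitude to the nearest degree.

The haversine formula gives a central angle δ ≈ 2.184 rad (125.1°) between the endpoints.
Interpolate at f = 1/2 with slerp weights a = sin((1−f)δ)/sin δ ≈ 1.085, b = sin(fδ)/sin δ ≈ 1.085.
p = a·p₁ + b·p₂ ≈ (0.298, 0.724, -0.622); φ = arcsin(p_z) ≈ -38.46°, λ = atan2(p_y, p_x) ≈ 67.62°.

≈ lat -38°, lon 68°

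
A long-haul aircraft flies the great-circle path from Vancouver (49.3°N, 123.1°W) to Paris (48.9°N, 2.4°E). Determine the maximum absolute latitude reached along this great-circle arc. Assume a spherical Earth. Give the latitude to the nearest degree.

The great circle lies in the plane with unit normal n̂ = (p₁ × p₂)/|p₁ × p₂|.
Here n̂_z ≈ +0.369; the vertex latitude is φ_max = arccos|n̂_z| ≈ 68.4°.
Check via Clairaut: cos φ_max = |cos φ₁| · sin C = cos(49.3°)·sin(34.4°) ≈ 0.369, again giving ≈ 68.4°.

≈ 68°N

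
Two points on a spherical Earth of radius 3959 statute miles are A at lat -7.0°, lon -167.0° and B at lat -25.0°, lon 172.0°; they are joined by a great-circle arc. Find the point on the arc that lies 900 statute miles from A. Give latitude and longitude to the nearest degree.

≈ lat -16°, lon -177°

From cos δ = sin φ₁ sin φ₂ + cos φ₁ cos φ₂ cos Δλ, the central angle is δ ≈ 0.471 rad (27.0°). The total great-circle distance is δ·R ≈ 0.471 × 3959 ≈ 1863 mi, so the target fraction is f = 900/1863 ≈ 0.483.
Interpolate at f ≈ 0.483 with slerp weights a = sin((1−f)δ)/sin δ ≈ 0.531, b = sin(fδ)/sin δ ≈ 0.497.
p = a·p₁ + b·p₂ ≈ (-0.960, -0.056, -0.275); φ = arcsin(p_z) ≈ -15.95°, λ = atan2(p_y, p_x) ≈ -176.67°.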